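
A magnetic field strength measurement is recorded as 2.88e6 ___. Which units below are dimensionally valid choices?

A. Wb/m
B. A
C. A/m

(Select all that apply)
C

magnetic field strength has SI base units: A / m

Checking each option against A / m:
  A. Wb/m: ✗ does not match
  B. A: ✗ does not match
  C. A/m: ✓ matches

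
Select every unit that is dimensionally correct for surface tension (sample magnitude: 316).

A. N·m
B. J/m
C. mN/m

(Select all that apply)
C

surface tension has SI base units: kg / s^2

Checking each option against kg / s^2:
  A. N·m: ✗ does not match
  B. J/m: ✗ does not match
  C. mN/m: ✓ matches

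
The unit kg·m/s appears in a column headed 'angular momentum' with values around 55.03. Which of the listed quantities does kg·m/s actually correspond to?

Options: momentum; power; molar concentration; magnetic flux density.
momentum

angular momentum should have units dimensionally equivalent to kg * m^2 / s (e.g. kg·m²/s).
The given unit 'kg·m/s' reduces to kg * m / s. Of the listed options, that is the dimensionality of momentum.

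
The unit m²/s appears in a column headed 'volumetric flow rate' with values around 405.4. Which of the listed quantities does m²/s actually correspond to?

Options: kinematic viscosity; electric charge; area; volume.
kinematic viscosity

volumetric flow rate should have units dimensionally equivalent to m^3 / s (e.g. m³/s).
The given unit 'm²/s' reduces to m^2 / s. Of the listed options, that is the dimensionality of kinematic viscosity.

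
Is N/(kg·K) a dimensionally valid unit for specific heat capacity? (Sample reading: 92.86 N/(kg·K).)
No

specific heat capacity has SI base units: m^2 / (s^2 * K)
N/(kg·K) does NOT reduce to m^2 / (s^2 * K); a valid unit for specific heat capacity would be e.g. J/(kg·K).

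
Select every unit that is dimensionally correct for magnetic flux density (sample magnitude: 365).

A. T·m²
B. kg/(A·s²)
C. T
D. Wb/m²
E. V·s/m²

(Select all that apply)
B, C, D, E

magnetic flux density has SI base units: kg / (A * s^2)

Checking each option against kg / (A * s^2):
  A. T·m²: ✗ does not match
  B. kg/(A·s²): ✓ matches
  C. T: ✓ matches
  D. Wb/m²: ✓ matches
  E. V·s/m²: ✓ matches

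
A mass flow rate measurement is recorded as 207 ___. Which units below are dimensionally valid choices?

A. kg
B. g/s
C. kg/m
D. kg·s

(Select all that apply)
B

mass flow rate has SI base units: kg / s

Checking each option against kg / s:
  A. kg: ✗ does not match
  B. g/s: ✓ matches
  C. kg/m: ✗ does not match
  D. kg·s: ✗ does not match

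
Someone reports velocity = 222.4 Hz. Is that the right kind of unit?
No

velocity has SI base units: m / s
Hz does NOT reduce to m / s; a valid unit for velocity would be e.g. m/s.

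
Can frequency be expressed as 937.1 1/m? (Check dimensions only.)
No

frequency has SI base units: 1 / s
1/m does NOT reduce to 1 / s; a valid unit for frequency would be e.g. Hz.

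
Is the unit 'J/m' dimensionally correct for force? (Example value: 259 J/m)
Yes

force has SI base units: kg * m / s^2
J/m reduces to the same SI base units, so it is a valid unit for force.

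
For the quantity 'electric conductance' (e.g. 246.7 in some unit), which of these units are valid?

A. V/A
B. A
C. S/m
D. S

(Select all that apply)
D

electric conductance has SI base units: A^2 * s^3 / (kg * m^2)

Checking each option against A^2 * s^3 / (kg * m^2):
  A. V/A: ✗ does not match
  B. A: ✗ does not match
  C. S/m: ✗ does not match
  D. S: ✓ matches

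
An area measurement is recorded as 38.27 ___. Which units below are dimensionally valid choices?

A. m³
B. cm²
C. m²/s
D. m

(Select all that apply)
B

area has SI base units: m^2

Checking each option against m^2:
  A. m³: ✗ does not match
  B. cm²: ✓ matches
  C. m²/s: ✗ does not match
  D. m: ✗ does not match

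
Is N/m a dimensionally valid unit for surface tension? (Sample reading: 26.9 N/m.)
Yes

surface tension has SI base units: kg / s^2
N/m reduces to the same SI base units, so it is a valid unit for surface tension.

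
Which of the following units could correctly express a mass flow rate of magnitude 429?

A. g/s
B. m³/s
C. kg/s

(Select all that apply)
A, C

mass flow rate has SI base units: kg / s

Checking each option against kg / s:
  A. g/s: ✓ matches
  B. m³/s: ✗ does not match
  C. kg/s: ✓ matches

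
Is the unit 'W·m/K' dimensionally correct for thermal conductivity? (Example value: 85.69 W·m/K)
No

thermal conductivity has SI base units: kg * m / (s^3 * K)
W·m/K does NOT reduce to kg * m / (s^3 * K); a valid unit for thermal conductivity would be e.g. W/(m·K).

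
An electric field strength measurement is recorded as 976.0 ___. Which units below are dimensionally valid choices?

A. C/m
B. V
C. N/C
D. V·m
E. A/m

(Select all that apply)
C

electric field strength has SI base units: kg * m / (A * s^3)

Checking each option against kg * m / (A * s^3):
  A. C/m: ✗ does not match
  B. V: ✗ does not match
  C. N/C: ✓ matches
  D. V·m: ✗ does not match
  E. A/m: ✗ does not match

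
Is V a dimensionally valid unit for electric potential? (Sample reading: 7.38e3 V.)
Yes

electric potential has SI base units: kg * m^2 / (A * s^3)
V reduces to the same SI base units, so it is a valid unit for electric potential.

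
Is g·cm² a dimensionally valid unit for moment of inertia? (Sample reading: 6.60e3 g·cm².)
Yes

moment of inertia has SI base units: kg * m^2
g·cm² reduces to the same SI base units, so it is a valid unit for moment of inertia.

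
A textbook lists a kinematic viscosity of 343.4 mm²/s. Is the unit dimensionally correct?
Yes

kinematic viscosity has SI base units: m^2 / s
mm²/s reduces to the same SI base units, so it is a valid unit for kinematic viscosity.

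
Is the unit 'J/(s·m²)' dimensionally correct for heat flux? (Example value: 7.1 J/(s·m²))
Yes

heat flux has SI base units: kg / s^3
J/(s·m²) reduces to the same SI base units, so it is a valid unit for heat flux.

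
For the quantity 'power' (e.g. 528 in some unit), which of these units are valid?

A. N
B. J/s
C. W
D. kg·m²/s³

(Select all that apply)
B, C, D

power has SI base units: kg * m^2 / s^3

Checking each option against kg * m^2 / s^3:
  A. N: ✗ does not match
  B. J/s: ✓ matches
  C. W: ✓ matches
  D. kg·m²/s³: ✓ matches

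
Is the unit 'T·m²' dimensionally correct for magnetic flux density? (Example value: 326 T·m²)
No

magnetic flux density has SI base units: kg / (A * s^2)
T·m² does NOT reduce to kg / (A * s^2); a valid unit for magnetic flux density would be e.g. T.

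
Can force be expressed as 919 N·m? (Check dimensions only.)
No

force has SI base units: kg * m / s^2
N·m does NOT reduce to kg * m / s^2; a valid unit for force would be e.g. N.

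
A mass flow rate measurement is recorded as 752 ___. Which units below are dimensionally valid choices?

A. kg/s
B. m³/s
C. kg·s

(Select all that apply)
A

mass flow rate has SI base units: kg / s

Checking each option against kg / s:
  A. kg/s: ✓ matches
  B. m³/s: ✗ does not match
  C. kg·s: ✗ does not match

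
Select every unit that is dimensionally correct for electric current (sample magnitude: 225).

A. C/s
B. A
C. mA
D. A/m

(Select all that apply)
A, B, C

electric current has SI base units: A

Checking each option against A:
  A. C/s: ✓ matches
  B. A: ✓ matches
  C. mA: ✓ matches
  D. A/m: ✗ does not match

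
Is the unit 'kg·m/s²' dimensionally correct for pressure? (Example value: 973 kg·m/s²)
No

pressure has SI base units: kg / (m * s^2)
kg·m/s² does NOT reduce to kg / (m * s^2); a valid unit for pressure would be e.g. Pa.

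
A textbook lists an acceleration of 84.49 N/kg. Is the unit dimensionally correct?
Yes

acceleration has SI base units: m / s^2
N/kg reduces to the same SI base units, so it is a valid unit for acceleration.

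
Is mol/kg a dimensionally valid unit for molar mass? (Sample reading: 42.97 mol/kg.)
No

molar mass has SI base units: kg / mol
mol/kg does NOT reduce to kg / mol; a valid unit for molar mass would be e.g. kg/mol.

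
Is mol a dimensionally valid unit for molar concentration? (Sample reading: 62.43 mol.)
No

molar concentration has SI base units: mol / m^3
mol does NOT reduce to mol / m^3; a valid unit for molar concentration would be e.g. mol/m³.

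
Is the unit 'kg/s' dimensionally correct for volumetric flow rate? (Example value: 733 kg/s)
No

volumetric flow rate has SI base units: m^3 / s
kg/s does NOT reduce to m^3 / s; a valid unit for volumetric flow rate would be e.g. m³/s.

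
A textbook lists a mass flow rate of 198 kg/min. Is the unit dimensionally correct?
Yes

mass flow rate has SI base units: kg / s
kg/min reduces to the same SI base units, so it is a valid unit for mass flow rate.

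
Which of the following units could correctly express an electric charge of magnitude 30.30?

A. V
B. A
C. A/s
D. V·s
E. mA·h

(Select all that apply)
E

electric charge has SI base units: A * s

Checking each option against A * s:
  A. V: ✗ does not match
  B. A: ✗ does not match
  C. A/s: ✗ does not match
  D. V·s: ✗ does not match
  E. mA·h: ✓ matches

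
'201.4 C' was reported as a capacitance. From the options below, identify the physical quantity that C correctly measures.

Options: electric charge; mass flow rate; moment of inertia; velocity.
electric charge

capacitance should have units dimensionally equivalent to A^2 * s^4 / (kg * m^2) (e.g. F).
The given unit 'C' reduces to A * s. Of the listed options, that is the dimensionality of electric charge.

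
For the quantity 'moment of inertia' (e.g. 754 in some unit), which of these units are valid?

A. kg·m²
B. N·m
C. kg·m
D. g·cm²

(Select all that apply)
A, D

moment of inertia has SI base units: kg * m^2

Checking each option against kg * m^2:
  A. kg·m²: ✓ matches
  B. N·m: ✗ does not match
  C. kg·m: ✗ does not match
  D. g·cm²: ✓ matches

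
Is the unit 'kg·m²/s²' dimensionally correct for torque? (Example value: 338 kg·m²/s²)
Yes

torque has SI base units: kg * m^2 / s^2
kg·m²/s² reduces to the same SI base units, so it is a valid unit for torque.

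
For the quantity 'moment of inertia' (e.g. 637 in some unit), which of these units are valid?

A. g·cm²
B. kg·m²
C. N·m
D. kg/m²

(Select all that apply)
A, B

moment of inertia has SI base units: kg * m^2

Checking each option against kg * m^2:
  A. g·cm²: ✓ matches
  B. kg·m²: ✓ matches
  C. N·m: ✗ does not match
  D. kg/m²: ✗ does not match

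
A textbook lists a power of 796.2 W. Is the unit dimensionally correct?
Yes

power has SI base units: kg * m^2 / s^3
W reduces to the same SI base units, so it is a valid unit for power.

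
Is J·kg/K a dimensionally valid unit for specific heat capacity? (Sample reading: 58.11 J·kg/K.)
No

specific heat capacity has SI base units: m^2 / (s^2 * K)
J·kg/K does NOT reduce to m^2 / (s^2 * K); a valid unit for specific heat capacity would be e.g. J/(kg·K).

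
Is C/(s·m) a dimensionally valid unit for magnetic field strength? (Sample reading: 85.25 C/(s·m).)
Yes

magnetic field strength has SI base units: A / m
C/(s·m) reduces to the same SI base units, so it is a valid unit for magnetic field strength.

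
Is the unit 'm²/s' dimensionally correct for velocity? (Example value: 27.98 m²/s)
No

velocity has SI base units: m / s
m²/s does NOT reduce to m / s; a valid unit for velocity would be e.g. m/s.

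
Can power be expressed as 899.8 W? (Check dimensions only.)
Yes

power has SI base units: kg * m^2 / s^3
W reduces to the same SI base units, so it is a valid unit for power.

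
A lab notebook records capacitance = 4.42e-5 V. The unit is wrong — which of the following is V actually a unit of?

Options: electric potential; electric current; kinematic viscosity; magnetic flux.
electric potential

capacitance should have units dimensionally equivalent to A^2 * s^4 / (kg * m^2) (e.g. F).
The given unit 'V' reduces to kg * m^2 / (A * s^3). Of the listed options, that is the dimensionality of electric potential.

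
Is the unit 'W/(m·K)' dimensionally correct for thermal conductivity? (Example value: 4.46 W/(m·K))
Yes

thermal conductivity has SI base units: kg * m / (s^3 * K)
W/(m·K) reduces to the same SI base units, so it is a valid unit for thermal conductivity.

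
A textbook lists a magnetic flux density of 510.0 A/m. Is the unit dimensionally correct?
No

magnetic flux density has SI base units: kg / (A * s^2)
A/m does NOT reduce to kg / (A * s^2); a valid unit for magnetic flux density would be e.g. T.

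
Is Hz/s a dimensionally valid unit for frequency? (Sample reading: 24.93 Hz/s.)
No

frequency has SI base units: 1 / s
Hz/s does NOT reduce to 1 / s; a valid unit for frequency would be e.g. Hz.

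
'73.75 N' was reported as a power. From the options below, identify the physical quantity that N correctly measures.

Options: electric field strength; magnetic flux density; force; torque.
force

power should have units dimensionally equivalent to kg * m^2 / s^3 (e.g. W).
The given unit 'N' reduces to kg * m / s^2. Of the listed options, that is the dimensionality of force.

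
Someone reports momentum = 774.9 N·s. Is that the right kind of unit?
Yes

momentum has SI base units: kg * m / s
N·s reduces to the same SI base units, so it is a valid unit for momentum.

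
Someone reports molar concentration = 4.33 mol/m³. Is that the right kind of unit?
Yes

molar concentration has SI base units: mol / m^3
mol/m³ reduces to the same SI base units, so it is a valid unit for molar concentration.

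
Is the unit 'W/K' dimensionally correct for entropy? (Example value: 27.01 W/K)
No

entropy has SI base units: kg * m^2 / (s^2 * K)
W/K does NOT reduce to kg * m^2 / (s^2 * K); a valid unit for entropy would be e.g. J/K.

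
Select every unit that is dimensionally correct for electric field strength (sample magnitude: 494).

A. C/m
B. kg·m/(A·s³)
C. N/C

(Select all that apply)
B, C

electric field strength has SI base units: kg * m / (A * s^3)

Checking each option against kg * m / (A * s^3):
  A. C/m: ✗ does not match
  B. kg·m/(A·s³): ✓ matches
  C. N/C: ✓ matches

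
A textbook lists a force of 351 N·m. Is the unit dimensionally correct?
No

force has SI base units: kg * m / s^2
N·m does NOT reduce to kg * m / s^2; a valid unit for force would be e.g. N.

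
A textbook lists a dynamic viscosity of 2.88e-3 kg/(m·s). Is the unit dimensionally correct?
Yes

dynamic viscosity has SI base units: kg / (m * s)
kg/(m·s) reduces to the same SI base units, so it is a valid unit for dynamic viscosity.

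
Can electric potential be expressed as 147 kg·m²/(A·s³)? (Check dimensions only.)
Yes

electric potential has SI base units: kg * m^2 / (A * s^3)
kg·m²/(A·s³) reduces to the same SI base units, so it is a valid unit for electric potential.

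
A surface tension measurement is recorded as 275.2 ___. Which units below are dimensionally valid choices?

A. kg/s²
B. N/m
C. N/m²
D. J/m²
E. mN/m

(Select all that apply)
A, B, D, E

surface tension has SI base units: kg / s^2

Checking each option against kg / s^2:
  A. kg/s²: ✓ matches
  B. N/m: ✓ matches
  C. N/m²: ✗ does not match
  D. J/m²: ✓ matches
  E. mN/m: ✓ matches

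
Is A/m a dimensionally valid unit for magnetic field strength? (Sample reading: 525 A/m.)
Yes

magnetic field strength has SI base units: A / m
A/m reduces to the same SI base units, so it is a valid unit for magnetic field strength.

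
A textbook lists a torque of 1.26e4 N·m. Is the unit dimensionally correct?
Yes

torque has SI base units: kg * m^2 / s^2
N·m reduces to the same SI base units, so it is a valid unit for torque.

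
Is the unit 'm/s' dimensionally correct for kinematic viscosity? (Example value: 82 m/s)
No

kinematic viscosity has SI base units: m^2 / s
m/s does NOT reduce to m^2 / s; a valid unit for kinematic viscosity would be e.g. m²/s.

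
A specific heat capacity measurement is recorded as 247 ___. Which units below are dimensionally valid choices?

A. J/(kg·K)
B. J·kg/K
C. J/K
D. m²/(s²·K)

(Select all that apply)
A, D

specific heat capacity has SI base units: m^2 / (s^2 * K)

Checking each option against m^2 / (s^2 * K):
  A. J/(kg·K): ✓ matches
  B. J·kg/K: ✗ does not match
  C. J/K: ✗ does not match
  D. m²/(s²·K): ✓ matches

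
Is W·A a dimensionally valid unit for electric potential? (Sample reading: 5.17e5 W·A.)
No

electric potential has SI base units: kg * m^2 / (A * s^3)
W·A does NOT reduce to kg * m^2 / (A * s^3); a valid unit for electric potential would be e.g. V.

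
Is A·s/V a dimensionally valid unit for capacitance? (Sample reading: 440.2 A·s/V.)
Yes

capacitance has SI base units: A^2 * s^4 / (kg * m^2)
A·s/V reduces to the same SI base units, so it is a valid unit for capacitance.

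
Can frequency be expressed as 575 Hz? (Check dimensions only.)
Yes

frequency has SI base units: 1 / s
Hz reduces to the same SI base units, so it is a valid unit for frequency.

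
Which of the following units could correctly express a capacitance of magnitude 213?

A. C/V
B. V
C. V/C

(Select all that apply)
A

capacitance has SI base units: A^2 * s^4 / (kg * m^2)

Checking each option against A^2 * s^4 / (kg * m^2):
  A. C/V: ✓ matches
  B. V: ✗ does not match
  C. V/C: ✗ does not match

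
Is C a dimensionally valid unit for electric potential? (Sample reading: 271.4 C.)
No

electric potential has SI base units: kg * m^2 / (A * s^3)
C does NOT reduce to kg * m^2 / (A * s^3); a valid unit for electric potential would be e.g. V.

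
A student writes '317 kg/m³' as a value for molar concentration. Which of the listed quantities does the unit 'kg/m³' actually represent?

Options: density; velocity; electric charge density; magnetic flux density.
density

molar concentration should have units dimensionally equivalent to mol / m^3 (e.g. mol/m³).
The given unit 'kg/m³' reduces to kg / m^3. Of the listed options, that is the dimensionality of density.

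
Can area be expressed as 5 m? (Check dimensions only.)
No

area has SI base units: m^2
m does NOT reduce to m^2; a valid unit for area would be e.g. m².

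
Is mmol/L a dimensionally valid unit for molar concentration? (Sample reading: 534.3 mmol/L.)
Yes

molar concentration has SI base units: mol / m^3
mmol/L reduces to the same SI base units, so it is a valid unit for molar concentration.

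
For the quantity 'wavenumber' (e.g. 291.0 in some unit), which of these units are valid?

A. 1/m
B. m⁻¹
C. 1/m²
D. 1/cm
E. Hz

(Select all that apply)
A, B, D

wavenumber has SI base units: 1 / m

Checking each option against 1 / m:
  A. 1/m: ✓ matches
  B. m⁻¹: ✓ matches
  C. 1/m²: ✗ does not match
  D. 1/cm: ✓ matches
  E. Hz: ✗ does not match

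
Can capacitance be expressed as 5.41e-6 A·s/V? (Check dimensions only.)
Yes

capacitance has SI base units: A^2 * s^4 / (kg * m^2)
A·s/V reduces to the same SI base units, so it is a valid unit for capacitance.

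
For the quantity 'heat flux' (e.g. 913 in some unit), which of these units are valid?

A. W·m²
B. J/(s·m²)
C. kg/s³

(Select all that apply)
B, C

heat flux has SI base units: kg / s^3

Checking each option against kg / s^3:
  A. W·m²: ✗ does not match
  B. J/(s·m²): ✓ matches
  C. kg/s³: ✓ matches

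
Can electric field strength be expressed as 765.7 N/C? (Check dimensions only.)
Yes

electric field strength has SI base units: kg * m / (A * s^3)
N/C reduces to the same SI base units, so it is a valid unit for electric field strength.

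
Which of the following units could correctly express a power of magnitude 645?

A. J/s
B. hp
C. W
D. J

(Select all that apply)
A, B, C

power has SI base units: kg * m^2 / s^3

Checking each option against kg * m^2 / s^3:
  A. J/s: ✓ matches
  B. hp: ✓ matches
  C. W: ✓ matches
  D. J: ✗ does not match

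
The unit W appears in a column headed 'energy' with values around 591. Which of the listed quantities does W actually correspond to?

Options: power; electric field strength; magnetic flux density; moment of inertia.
power

energy should have units dimensionally equivalent to kg * m^2 / s^2 (e.g. J).
The given unit 'W' reduces to kg * m^2 / s^3. Of the listed options, that is the dimensionality of power.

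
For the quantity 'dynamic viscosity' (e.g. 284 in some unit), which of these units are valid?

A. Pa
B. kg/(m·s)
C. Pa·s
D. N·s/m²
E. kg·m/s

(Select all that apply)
B, C, D

dynamic viscosity has SI base units: kg / (m * s)

Checking each option against kg / (m * s):
  A. Pa: ✗ does not match
  B. kg/(m·s): ✓ matches
  C. Pa·s: ✓ matches
  D. N·s/m²: ✓ matches
  E. kg·m/s: ✗ does not match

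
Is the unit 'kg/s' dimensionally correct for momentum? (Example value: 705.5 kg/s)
No

momentum has SI base units: kg * m / s
kg/s does NOT reduce to kg * m / s; a valid unit for momentum would be e.g. kg·m/s.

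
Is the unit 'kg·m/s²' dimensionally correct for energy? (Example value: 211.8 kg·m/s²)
No

energy has SI base units: kg * m^2 / s^2
kg·m/s² does NOT reduce to kg * m^2 / s^2; a valid unit for energy would be e.g. J.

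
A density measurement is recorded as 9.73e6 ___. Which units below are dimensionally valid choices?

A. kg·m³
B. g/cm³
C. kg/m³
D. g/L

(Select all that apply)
B, C, D

density has SI base units: kg / m^3

Checking each option against kg / m^3:
  A. kg·m³: ✗ does not match
  B. g/cm³: ✓ matches
  C. kg/m³: ✓ matches
  D. g/L: ✓ matches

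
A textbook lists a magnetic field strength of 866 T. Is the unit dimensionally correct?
No

magnetic field strength has SI base units: A / m
T does NOT reduce to A / m; a valid unit for magnetic field strength would be e.g. A/m.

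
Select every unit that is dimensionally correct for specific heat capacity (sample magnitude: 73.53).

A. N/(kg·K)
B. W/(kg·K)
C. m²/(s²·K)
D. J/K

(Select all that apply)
C

specific heat capacity has SI base units: m^2 / (s^2 * K)

Checking each option against m^2 / (s^2 * K):
  A. N/(kg·K): ✗ does not match
  B. W/(kg·K): ✗ does not match
  C. m²/(s²·K): ✓ matches
  D. J/K: ✗ does not match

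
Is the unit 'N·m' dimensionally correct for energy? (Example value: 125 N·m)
Yes

energy has SI base units: kg * m^2 / s^2
N·m reduces to the same SI base units, so it is a valid unit for energy.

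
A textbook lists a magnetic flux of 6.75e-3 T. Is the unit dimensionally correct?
No

magnetic flux has SI base units: kg * m^2 / (A * s^2)
T does NOT reduce to kg * m^2 / (A * s^2); a valid unit for magnetic flux would be e.g. Wb.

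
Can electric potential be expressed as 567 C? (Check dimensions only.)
No

electric potential has SI base units: kg * m^2 / (A * s^3)
C does NOT reduce to kg * m^2 / (A * s^3); a valid unit for electric potential would be e.g. V.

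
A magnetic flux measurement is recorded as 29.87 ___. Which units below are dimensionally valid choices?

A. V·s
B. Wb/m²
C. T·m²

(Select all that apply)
A, C

magnetic flux has SI base units: kg * m^2 / (A * s^2)

Checking each option against kg * m^2 / (A * s^2):
  A. V·s: ✓ matches
  B. Wb/m²: ✗ does not match
  C. T·m²: ✓ matches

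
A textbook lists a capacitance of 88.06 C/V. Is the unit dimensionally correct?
Yes

capacitance has SI base units: A^2 * s^4 / (kg * m^2)
C/V reduces to the same SI base units, so it is a valid unit for capacitance.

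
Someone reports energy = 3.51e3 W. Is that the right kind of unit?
No

energy has SI base units: kg * m^2 / s^2
W does NOT reduce to kg * m^2 / s^2; a valid unit for energy would be e.g. J.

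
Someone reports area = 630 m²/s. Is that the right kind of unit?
No

area has SI base units: m^2
m²/s does NOT reduce to m^2; a valid unit for area would be e.g. m².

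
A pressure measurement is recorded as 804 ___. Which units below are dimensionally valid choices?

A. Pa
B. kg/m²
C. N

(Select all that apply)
A

pressure has SI base units: kg / (m * s^2)

Checking each option against kg / (m * s^2):
  A. Pa: ✓ matches
  B. kg/m²: ✗ does not match
  C. N: ✗ does not match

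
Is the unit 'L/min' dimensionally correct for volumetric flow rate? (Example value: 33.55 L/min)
Yes

volumetric flow rate has SI base units: m^3 / s
L/min reduces to the same SI base units, so it is a valid unit for volumetric flow rate.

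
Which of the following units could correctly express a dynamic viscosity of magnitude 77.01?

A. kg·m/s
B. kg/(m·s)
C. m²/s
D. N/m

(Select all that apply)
B

dynamic viscosity has SI base units: kg / (m * s)

Checking each option against kg / (m * s):
  A. kg·m/s: ✗ does not match
  B. kg/(m·s): ✓ matches
  C. m²/s: ✗ does not match
  D. N/m: ✗ does not match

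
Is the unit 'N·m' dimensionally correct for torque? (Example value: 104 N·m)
Yes

torque has SI base units: kg * m^2 / s^2
N·m reduces to the same SI base units, so it is a valid unit for torque.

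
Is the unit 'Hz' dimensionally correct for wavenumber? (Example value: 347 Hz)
No

wavenumber has SI base units: 1 / m
Hz does NOT reduce to 1 / m; a valid unit for wavenumber would be e.g. 1/m.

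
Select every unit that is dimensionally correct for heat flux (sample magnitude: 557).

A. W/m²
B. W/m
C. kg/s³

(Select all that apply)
A, C

heat flux has SI base units: kg / s^3

Checking each option against kg / s^3:
  A. W/m²: ✓ matches
  B. W/m: ✗ does not match
  C. kg/s³: ✓ matches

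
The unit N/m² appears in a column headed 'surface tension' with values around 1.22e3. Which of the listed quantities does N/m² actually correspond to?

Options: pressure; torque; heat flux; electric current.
pressure

surface tension should have units dimensionally equivalent to kg / s^2 (e.g. N/m).
The given unit 'N/m²' reduces to kg / (m * s^2). Of the listed options, that is the dimensionality of pressure.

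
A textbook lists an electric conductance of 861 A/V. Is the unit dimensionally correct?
Yes

electric conductance has SI base units: A^2 * s^3 / (kg * m^2)
A/V reduces to the same SI base units, so it is a valid unit for electric conductance.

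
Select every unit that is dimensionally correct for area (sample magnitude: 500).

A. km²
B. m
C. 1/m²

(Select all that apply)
A

area has SI base units: m^2

Checking each option against m^2:
  A. km²: ✓ matches
  B. m: ✗ does not match
  C. 1/m²: ✗ does not match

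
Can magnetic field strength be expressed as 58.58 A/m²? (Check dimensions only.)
No

magnetic field strength has SI base units: A / m
A/m² does NOT reduce to A / m; a valid unit for magnetic field strength would be e.g. A/m.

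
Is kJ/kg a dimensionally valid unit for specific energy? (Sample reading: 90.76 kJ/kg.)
Yes

specific energy has SI base units: m^2 / s^2
kJ/kg reduces to the same SI base units, so it is a valid unit for specific energy.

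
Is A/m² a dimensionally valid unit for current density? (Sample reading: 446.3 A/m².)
Yes

current density has SI base units: A / m^2
A/m² reduces to the same SI base units, so it is a valid unit for current density.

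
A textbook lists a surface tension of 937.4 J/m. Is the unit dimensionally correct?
No

surface tension has SI base units: kg / s^2
J/m does NOT reduce to kg / s^2; a valid unit for surface tension would be e.g. N/m.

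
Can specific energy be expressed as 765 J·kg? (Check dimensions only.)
No

specific energy has SI base units: m^2 / s^2
J·kg does NOT reduce to m^2 / s^2; a valid unit for specific energy would be e.g. J/kg.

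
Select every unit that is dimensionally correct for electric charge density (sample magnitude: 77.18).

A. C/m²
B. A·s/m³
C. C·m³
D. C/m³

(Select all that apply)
B, D

electric charge density has SI base units: A * s / m^3

Checking each option against A * s / m^3:
  A. C/m²: ✗ does not match
  B. A·s/m³: ✓ matches
  C. C·m³: ✗ does not match
  D. C/m³: ✓ matches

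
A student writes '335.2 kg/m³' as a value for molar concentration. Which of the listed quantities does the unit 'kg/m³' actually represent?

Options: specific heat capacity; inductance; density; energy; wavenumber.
density

molar concentration should have units dimensionally equivalent to mol / m^3 (e.g. mol/m³).
The given unit 'kg/m³' reduces to kg / m^3. Of the listed options, that is the dimensionality of density.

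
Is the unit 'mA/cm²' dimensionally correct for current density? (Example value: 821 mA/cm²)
Yes

current density has SI base units: A / m^2
mA/cm² reduces to the same SI base units, so it is a valid unit for current density.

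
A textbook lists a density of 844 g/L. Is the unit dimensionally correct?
Yes

density has SI base units: kg / m^3
g/L reduces to the same SI base units, so it is a valid unit for density.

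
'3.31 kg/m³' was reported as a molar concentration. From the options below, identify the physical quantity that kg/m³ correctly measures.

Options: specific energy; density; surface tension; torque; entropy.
density

molar concentration should have units dimensionally equivalent to mol / m^3 (e.g. mol/m³).
The given unit 'kg/m³' reduces to kg / m^3. Of the listed options, that is the dimensionality of density.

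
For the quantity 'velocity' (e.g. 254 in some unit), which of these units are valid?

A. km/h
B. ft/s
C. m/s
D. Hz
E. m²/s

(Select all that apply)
A, B, C

velocity has SI base units: m / s

Checking each option against m / s:
  A. km/h: ✓ matches
  B. ft/s: ✓ matches
  C. m/s: ✓ matches
  D. Hz: ✗ does not match
  E. m²/s: ✗ does not match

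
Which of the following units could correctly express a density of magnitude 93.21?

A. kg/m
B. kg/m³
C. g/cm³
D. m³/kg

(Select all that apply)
B, C

density has SI base units: kg / m^3

Checking each option against kg / m^3:
  A. kg/m: ✗ does not match
  B. kg/m³: ✓ matches
  C. g/cm³: ✓ matches
  D. m³/kg: ✗ does not match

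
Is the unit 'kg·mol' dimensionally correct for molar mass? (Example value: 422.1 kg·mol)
No

molar mass has SI base units: kg / mol
kg·mol does NOT reduce to kg / mol; a valid unit for molar mass would be e.g. kg/mol.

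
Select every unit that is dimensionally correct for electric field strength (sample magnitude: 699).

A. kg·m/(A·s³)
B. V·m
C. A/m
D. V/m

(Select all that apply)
A, D

electric field strength has SI base units: kg * m / (A * s^3)

Checking each option against kg * m / (A * s^3):
  A. kg·m/(A·s³): ✓ matches
  B. V·m: ✗ does not match
  C. A/m: ✗ does not match
  D. V/m: ✓ matches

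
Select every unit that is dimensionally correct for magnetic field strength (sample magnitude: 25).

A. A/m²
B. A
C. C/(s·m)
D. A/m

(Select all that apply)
C, D

magnetic field strength has SI base units: A / m

Checking each option against A / m:
  A. A/m²: ✗ does not match
  B. A: ✗ does not match
  C. C/(s·m): ✓ matches
  D. A/m: ✓ matches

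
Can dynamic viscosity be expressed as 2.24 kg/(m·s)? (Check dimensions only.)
Yes

dynamic viscosity has SI base units: kg / (m * s)
kg/(m·s) reduces to the same SI base units, so it is a valid unit for dynamic viscosity.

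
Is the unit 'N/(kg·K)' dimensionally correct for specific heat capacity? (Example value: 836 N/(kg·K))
No

specific heat capacity has SI base units: m^2 / (s^2 * K)
N/(kg·K) does NOT reduce to m^2 / (s^2 * K); a valid unit for specific heat capacity would be e.g. J/(kg·K).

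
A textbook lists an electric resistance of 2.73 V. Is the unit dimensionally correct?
No

electric resistance has SI base units: kg * m^2 / (A^2 * s^3)
V does NOT reduce to kg * m^2 / (A^2 * s^3); a valid unit for electric resistance would be e.g. Ω.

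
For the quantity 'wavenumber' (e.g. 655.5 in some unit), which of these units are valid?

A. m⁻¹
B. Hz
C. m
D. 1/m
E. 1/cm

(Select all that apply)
A, D, E

wavenumber has SI base units: 1 / m

Checking each option against 1 / m:
  A. m⁻¹: ✓ matches
  B. Hz: ✗ does not match
  C. m: ✗ does not match
  D. 1/m: ✓ matches
  E. 1/cm: ✓ matches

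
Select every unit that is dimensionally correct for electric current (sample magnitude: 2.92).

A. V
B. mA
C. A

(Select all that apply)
B, C

electric current has SI base units: A

Checking each option against A:
  A. V: ✗ does not match
  B. mA: ✓ matches
  C. A: ✓ matches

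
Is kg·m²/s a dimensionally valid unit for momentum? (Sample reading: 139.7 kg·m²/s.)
No

momentum has SI base units: kg * m / s
kg·m²/s does NOT reduce to kg * m / s; a valid unit for momentum would be e.g. kg·m/s.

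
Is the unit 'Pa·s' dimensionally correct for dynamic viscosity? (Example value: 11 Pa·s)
Yes

dynamic viscosity has SI base units: kg / (m * s)
Pa·s reduces to the same SI base units, so it is a valid unit for dynamic viscosity.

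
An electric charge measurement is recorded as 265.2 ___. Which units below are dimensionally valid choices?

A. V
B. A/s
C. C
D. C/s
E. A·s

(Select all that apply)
C, E

electric charge has SI base units: A * s

Checking each option against A * s:
  A. V: ✗ does not match
  B. A/s: ✗ does not match
  C. C: ✓ matches
  D. C/s: ✗ does not match
  E. A·s: ✓ matches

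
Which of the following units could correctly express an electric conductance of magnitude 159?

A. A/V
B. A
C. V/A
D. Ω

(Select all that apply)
A

electric conductance has SI base units: A^2 * s^3 / (kg * m^2)

Checking each option against A^2 * s^3 / (kg * m^2):
  A. A/V: ✓ matches
  B. A: ✗ does not match
  C. V/A: ✗ does not match
  D. Ω: ✗ does not match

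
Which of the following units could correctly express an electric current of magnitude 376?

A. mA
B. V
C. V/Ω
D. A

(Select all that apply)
A, C, D

electric current has SI base units: A

Checking each option against A:
  A. mA: ✓ matches
  B. V: ✗ does not match
  C. V/Ω: ✓ matches
  D. A: ✓ matches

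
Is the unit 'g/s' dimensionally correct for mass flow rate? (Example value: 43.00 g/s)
Yes

mass flow rate has SI base units: kg / s
g/s reduces to the same SI base units, so it is a valid unit for mass flow rate.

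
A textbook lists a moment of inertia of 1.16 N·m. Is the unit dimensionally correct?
No

moment of inertia has SI base units: kg * m^2
N·m does NOT reduce to kg * m^2; a valid unit for moment of inertia would be e.g. kg·m².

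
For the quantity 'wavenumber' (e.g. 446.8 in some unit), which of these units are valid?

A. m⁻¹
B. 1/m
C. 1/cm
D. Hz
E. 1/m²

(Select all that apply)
A, B, C

wavenumber has SI base units: 1 / m

Checking each option against 1 / m:
  A. m⁻¹: ✓ matches
  B. 1/m: ✓ matches
  C. 1/cm: ✓ matches
  D. Hz: ✗ does not match
  E. 1/m²: ✗ does not match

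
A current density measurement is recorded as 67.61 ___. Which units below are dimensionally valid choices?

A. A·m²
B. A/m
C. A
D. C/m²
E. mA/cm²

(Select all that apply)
E

current density has SI base units: A / m^2

Checking each option against A / m^2:
  A. A·m²: ✗ does not match
  B. A/m: ✗ does not match
  C. A: ✗ does not match
  D. C/m²: ✗ does not match
  E. mA/cm²: ✓ matches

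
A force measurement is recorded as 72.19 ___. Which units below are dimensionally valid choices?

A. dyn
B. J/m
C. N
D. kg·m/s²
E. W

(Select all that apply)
A, B, C, D

force has SI base units: kg * m / s^2

Checking each option against kg * m / s^2:
  A. dyn: ✓ matches
  B. J/m: ✓ matches
  C. N: ✓ matches
  D. kg·m/s²: ✓ matches
  E. W: ✗ does not match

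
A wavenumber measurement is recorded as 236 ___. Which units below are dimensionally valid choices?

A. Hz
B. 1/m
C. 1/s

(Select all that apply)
B

wavenumber has SI base units: 1 / m

Checking each option against 1 / m:
  A. Hz: ✗ does not match
  B. 1/m: ✓ matches
  C. 1/s: ✗ does not match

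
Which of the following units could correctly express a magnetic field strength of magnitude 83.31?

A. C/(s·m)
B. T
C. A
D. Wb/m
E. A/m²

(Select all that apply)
A

magnetic field strength has SI base units: A / m

Checking each option against A / m:
  A. C/(s·m): ✓ matches
  B. T: ✗ does not match
  C. A: ✗ does not match
  D. Wb/m: ✗ does not match
  E. A/m²: ✗ does not match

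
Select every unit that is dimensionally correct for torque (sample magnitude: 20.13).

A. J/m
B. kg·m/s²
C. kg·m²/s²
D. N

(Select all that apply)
C

torque has SI base units: kg * m^2 / s^2

Checking each option against kg * m^2 / s^2:
  A. J/m: ✗ does not match
  B. kg·m/s²: ✗ does not match
  C. kg·m²/s²: ✓ matches
  D. N: ✗ does not match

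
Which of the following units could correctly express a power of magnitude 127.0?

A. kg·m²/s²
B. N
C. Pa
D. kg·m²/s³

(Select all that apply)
D

power has SI base units: kg * m^2 / s^3

Checking each option against kg * m^2 / s^3:
  A. kg·m²/s²: ✗ does not match
  B. N: ✗ does not match
  C. Pa: ✗ does not match
  D. kg·m²/s³: ✓ matches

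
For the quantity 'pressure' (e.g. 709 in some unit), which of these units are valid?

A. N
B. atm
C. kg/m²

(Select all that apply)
B

pressure has SI base units: kg / (m * s^2)

Checking each option against kg / (m * s^2):
  A. N: ✗ does not match
  B. atm: ✓ matches
  C. kg/m²: ✗ does not match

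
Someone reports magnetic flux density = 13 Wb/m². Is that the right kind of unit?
Yes

magnetic flux density has SI base units: kg / (A * s^2)
Wb/m² reduces to the same SI base units, so it is a valid unit for magnetic flux density.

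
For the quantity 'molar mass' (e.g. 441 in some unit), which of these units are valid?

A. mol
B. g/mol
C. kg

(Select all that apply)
B

molar mass has SI base units: kg / mol

Checking each option against kg / mol:
  A. mol: ✗ does not match
  B. g/mol: ✓ matches
  C. kg: ✗ does not match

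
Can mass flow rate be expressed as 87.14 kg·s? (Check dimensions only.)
No

mass flow rate has SI base units: kg / s
kg·s does NOT reduce to kg / s; a valid unit for mass flow rate would be e.g. kg/s.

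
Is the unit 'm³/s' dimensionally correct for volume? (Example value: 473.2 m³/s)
No

volume has SI base units: m^3
m³/s does NOT reduce to m^3; a valid unit for volume would be e.g. m³.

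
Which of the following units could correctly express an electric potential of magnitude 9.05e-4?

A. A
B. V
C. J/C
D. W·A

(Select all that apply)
B, C

electric potential has SI base units: kg * m^2 / (A * s^3)

Checking each option against kg * m^2 / (A * s^3):
  A. A: ✗ does not match
  B. V: ✓ matches
  C. J/C: ✓ matches
  D. W·A: ✗ does not match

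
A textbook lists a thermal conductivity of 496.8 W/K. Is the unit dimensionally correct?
No

thermal conductivity has SI base units: kg * m / (s^3 * K)
W/K does NOT reduce to kg * m / (s^3 * K); a valid unit for thermal conductivity would be e.g. W/(m·K).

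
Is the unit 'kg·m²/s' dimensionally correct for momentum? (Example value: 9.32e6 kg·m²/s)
No

momentum has SI base units: kg * m / s
kg·m²/s does NOT reduce to kg * m / s; a valid unit for momentum would be e.g. kg·m/s.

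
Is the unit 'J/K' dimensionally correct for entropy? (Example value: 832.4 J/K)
Yes

entropy has SI base units: kg * m^2 / (s^2 * K)
J/K reduces to the same SI base units, so it is a valid unit for entropy.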